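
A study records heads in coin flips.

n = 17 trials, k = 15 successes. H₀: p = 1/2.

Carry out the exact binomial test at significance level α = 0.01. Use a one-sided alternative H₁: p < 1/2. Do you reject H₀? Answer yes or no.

Exact binomial: n=17, k=15, p₀=1/2=0.5000
P(X≤15) from Σ C(n,i)·p₀^i·(1−p₀)^(n−i)
p-value (one-sided, H₁ less) = 0.99986
At α=0.01: p ≥ α → fail to reject H₀

reject H₀: no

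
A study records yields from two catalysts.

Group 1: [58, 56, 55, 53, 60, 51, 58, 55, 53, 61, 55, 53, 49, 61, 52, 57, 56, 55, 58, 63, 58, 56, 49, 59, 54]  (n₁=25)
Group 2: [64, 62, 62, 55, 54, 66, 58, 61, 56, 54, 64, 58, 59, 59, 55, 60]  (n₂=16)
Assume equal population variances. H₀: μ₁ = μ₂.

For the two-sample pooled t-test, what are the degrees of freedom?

degrees of freedom = 39

df = n₁ + n₂ − 2 = 25 + 16 − 2 = 39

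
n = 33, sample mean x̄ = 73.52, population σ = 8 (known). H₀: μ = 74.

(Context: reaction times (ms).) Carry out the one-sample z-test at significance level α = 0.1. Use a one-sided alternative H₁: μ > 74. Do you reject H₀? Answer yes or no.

SE = σ/√n = 8/√33 = 1.3926
z = (x̄−μ₀)/SE = (73.52−74)/1.3926 = -0.3447
p-value (one-sided, H₁ greater) = 0.63483
At α=0.1: p ≥ α → fail to reject H₀

reject H₀: no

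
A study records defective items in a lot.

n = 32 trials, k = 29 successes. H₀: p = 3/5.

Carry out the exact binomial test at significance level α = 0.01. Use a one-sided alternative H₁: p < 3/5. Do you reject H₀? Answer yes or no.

Exact binomial: n=32, k=29, p₀=3/5=0.6000
P(X≤29) from Σ C(n,i)·p₀^i·(1−p₀)^(n−i)
p-value (one-sided, H₁ less) = 0.99998
At α=0.01: p ≥ α → fail to reject H₀

reject H₀: no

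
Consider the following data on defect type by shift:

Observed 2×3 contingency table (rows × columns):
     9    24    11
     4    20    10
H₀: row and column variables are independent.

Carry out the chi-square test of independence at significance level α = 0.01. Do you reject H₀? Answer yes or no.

reject H₀: no

Row totals [44, 34], col totals [13, 44, 21], n=78
χ² = (9−7.33)²/7.33 + (24−24.82)²/24.82 + (11−11.85)²/11.85 + (4−5.67)²/5.67 + (20−19.18)²/19.18 + (10−9.15)²/9.15 = 1.0699
df = 2
p-value (upper-tail) = 0.58571
At α=0.01: p ≥ α → fail to reject H₀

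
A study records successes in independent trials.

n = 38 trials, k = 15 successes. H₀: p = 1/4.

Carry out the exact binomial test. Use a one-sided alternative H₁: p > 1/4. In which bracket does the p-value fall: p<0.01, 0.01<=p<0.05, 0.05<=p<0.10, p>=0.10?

p-value bracket: 0.01<=p<0.05

Exact binomial: n=38, k=15, p₀=1/4=0.2500
P(X≥15) from Σ C(n,i)·p₀^i·(1−p₀)^(n−i)
p-value (one-sided, H₁ greater) = 0.03483
→ bracket: 0.01<=p<0.05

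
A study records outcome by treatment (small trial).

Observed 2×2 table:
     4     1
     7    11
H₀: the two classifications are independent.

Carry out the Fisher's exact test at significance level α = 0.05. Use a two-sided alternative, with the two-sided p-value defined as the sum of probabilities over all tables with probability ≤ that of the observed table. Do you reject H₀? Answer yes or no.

Margins: r₁=5, r₂=18, c₁=11, c₂=12, n=23
p_obs = C(5,4)·C(18,7)/C(23,11); sum pmf over tables with pmf ≤ p_obs
p-value (two-sided) = 0.15495
At α=0.05: p ≥ α → fail to reject H₀

reject H₀: no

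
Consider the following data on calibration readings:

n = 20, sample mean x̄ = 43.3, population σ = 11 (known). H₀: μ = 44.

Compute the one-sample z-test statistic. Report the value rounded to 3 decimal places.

SE = σ/√n = 11/√20 = 2.4597
z = (x̄−μ₀)/SE = (43.3−44)/2.4597 = -0.2846

test statistic = -0.285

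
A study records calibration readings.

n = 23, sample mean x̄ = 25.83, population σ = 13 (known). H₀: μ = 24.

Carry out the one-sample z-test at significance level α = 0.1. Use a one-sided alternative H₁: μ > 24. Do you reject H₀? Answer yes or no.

reject H₀: no

SE = σ/√n = 13/√23 = 2.7107
z = (x̄−μ₀)/SE = (25.83−24)/2.7107 = 0.6751
p-value (one-sided, H₁ greater) = 0.24980
At α=0.1: p ≥ α → fail to reject H₀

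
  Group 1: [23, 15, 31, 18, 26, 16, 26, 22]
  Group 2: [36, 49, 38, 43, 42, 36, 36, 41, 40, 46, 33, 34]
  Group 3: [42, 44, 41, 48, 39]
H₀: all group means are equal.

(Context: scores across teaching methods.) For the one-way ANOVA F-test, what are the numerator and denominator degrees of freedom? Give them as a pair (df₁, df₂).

k = 3 groups, N = 25 total
df = (k−1, N−k) = (3−1, 25−3) = (2, 22)

degrees of freedom = [2, 22]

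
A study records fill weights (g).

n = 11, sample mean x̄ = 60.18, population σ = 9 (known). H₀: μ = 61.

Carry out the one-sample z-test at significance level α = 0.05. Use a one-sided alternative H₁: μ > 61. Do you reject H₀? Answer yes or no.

SE = σ/√n = 9/√11 = 2.7136
z = (x̄−μ₀)/SE = (60.18−61)/2.7136 = -0.3022
p-value (one-sided, H₁ greater) = 0.61874
At α=0.05: p ≥ α → fail to reject H₀

reject H₀: no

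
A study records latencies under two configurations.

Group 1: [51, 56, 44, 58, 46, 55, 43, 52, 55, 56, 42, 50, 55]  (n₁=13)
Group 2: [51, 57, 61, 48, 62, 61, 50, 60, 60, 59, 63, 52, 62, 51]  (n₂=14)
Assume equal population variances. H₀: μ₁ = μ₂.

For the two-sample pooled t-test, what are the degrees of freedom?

df = n₁ + n₂ − 2 = 13 + 14 − 2 = 25

degrees of freedom = 25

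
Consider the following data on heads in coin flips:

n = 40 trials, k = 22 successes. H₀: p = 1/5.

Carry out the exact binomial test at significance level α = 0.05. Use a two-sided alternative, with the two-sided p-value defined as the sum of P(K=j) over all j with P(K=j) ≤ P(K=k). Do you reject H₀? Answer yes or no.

Exact binomial: n=40, k=22, p₀=1/5=0.2000
P(X=j) = C(n,j)·p₀^j·(1−p₀)^(n−j); p = Σ P(X=j) over j with P(X=j) ≤ P(X=22)
p-value (two-sided) = 0.00000
At α=0.05: p < α → reject H₀

reject H₀: yes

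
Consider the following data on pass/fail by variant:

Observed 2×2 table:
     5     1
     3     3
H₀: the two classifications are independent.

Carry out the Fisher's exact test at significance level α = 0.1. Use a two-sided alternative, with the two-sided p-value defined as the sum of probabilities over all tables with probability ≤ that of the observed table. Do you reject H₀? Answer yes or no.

Margins: r₁=6, r₂=6, c₁=8, c₂=4, n=12
p_obs = C(6,5)·C(6,3)/C(12,8); sum pmf over tables with pmf ≤ p_obs
p-value (two-sided) = 0.54545
At α=0.1: p ≥ α → fail to reject H₀

reject H₀: no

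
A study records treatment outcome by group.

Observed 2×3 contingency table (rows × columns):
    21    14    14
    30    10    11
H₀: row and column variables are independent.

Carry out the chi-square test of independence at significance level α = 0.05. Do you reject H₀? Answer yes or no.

reject H₀: no

Row totals [49, 51], col totals [51, 24, 25], n=100
χ² = (21−24.99)²/24.99 + (14−11.76)²/11.76 + (14−12.25)²/12.25 + (30−26.01)²/26.01 + (10−12.24)²/12.24 + (11−12.75)²/12.75 = 2.5759
df = 2
p-value (upper-tail) = 0.27583
At α=0.05: p ≥ α → fail to reject H₀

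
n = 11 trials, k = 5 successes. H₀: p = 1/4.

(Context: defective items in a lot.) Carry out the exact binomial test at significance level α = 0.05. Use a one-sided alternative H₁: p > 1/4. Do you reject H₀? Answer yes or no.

reject H₀: no

Exact binomial: n=11, k=5, p₀=1/4=0.2500
P(X≥5) from Σ C(n,i)·p₀^i·(1−p₀)^(n−i)
p-value (one-sided, H₁ greater) = 0.11463
At α=0.05: p ≥ α → fail to reject H₀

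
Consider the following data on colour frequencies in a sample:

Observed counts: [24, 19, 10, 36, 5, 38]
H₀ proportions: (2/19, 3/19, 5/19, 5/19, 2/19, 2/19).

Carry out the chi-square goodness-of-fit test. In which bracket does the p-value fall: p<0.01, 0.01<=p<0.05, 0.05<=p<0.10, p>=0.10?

n = 132; E_i = n·p_i = [13.89, 20.84, 34.74, 34.74, 13.89, 13.89]
χ² = (24−13.89)²/13.89 + (19−20.84)²/20.84 + (10−34.74)²/34.74 + (36−34.74)²/34.74 + (5−13.89)²/13.89 + (38−13.89)²/13.89 = 72.6866
df = 5
p-value (upper-tail) = 0.00000
→ bracket: p<0.01

p-value bracket: p<0.01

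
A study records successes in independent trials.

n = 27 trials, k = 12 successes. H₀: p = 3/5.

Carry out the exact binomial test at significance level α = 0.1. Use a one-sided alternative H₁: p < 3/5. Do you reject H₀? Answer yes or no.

reject H₀: yes

Exact binomial: n=27, k=12, p₀=3/5=0.6000
P(X≤12) from Σ C(n,i)·p₀^i·(1−p₀)^(n−i)
p-value (one-sided, H₁ less) = 0.07433
At α=0.1: p < α → reject H₀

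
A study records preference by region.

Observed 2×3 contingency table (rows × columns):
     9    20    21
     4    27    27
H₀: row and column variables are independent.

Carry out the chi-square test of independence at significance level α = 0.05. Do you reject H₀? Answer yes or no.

Row totals [50, 58], col totals [13, 47, 48], n=108
χ² = (9−6.02)²/6.02 + (20−21.76)²/21.76 + (21−22.22)²/22.22 + (4−6.98)²/6.98 + (27−25.24)²/25.24 + (27−25.78)²/25.78 = 3.1403
df = 2
p-value (upper-tail) = 0.20802
At α=0.05: p ≥ α → fail to reject H₀

reject H₀: no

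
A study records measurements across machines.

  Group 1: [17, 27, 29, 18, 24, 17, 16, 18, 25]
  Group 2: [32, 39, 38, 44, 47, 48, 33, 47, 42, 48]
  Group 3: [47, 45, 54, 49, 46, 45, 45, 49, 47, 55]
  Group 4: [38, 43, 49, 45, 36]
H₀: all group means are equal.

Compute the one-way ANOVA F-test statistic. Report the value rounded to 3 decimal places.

Group means [21.22, 41.80, 48.20, 42.20], grand mean 38.294
SSB = Σnᵢ(x̄ᵢ−x̄)² = 3803.503; SSW = ΣΣ(x−x̄ᵢ)² = 761.556
MSB = 3803.503/3 = 1267.8344; MSW = 761.556/30 = 25.3852
F = MSB/MSW = 49.9439
df = (3, 30)

test statistic = 49.944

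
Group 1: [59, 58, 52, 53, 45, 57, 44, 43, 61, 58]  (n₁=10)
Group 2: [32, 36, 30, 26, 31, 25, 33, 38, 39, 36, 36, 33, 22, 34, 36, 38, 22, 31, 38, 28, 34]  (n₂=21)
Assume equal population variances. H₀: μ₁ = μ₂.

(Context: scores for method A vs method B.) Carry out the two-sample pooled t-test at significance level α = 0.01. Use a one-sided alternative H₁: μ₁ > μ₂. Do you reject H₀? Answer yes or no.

reject H₀: yes

x̄₁=53.000, s₁=6.766, n₁=10
x̄₂=32.286, s₂=5.178, n₂=21
s_p² = [9·6.766² + 20·5.178²]/29 = 32.6995
SE = √(s_p²·(1/10+1/21)) = 2.1971
t = (53.000−32.286)/2.1971 = 9.4282
df = 29
p-value (one-sided, H₁ greater) = 0.00000
At α=0.01: p < α → reject H₀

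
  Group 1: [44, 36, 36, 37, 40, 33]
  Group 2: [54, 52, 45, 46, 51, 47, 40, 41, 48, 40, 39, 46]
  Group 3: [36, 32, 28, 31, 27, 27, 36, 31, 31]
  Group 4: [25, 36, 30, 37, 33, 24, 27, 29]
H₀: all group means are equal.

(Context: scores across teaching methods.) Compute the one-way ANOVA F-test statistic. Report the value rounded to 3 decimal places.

test statistic = 27.663

Group means [37.67, 45.75, 31.00, 30.12], grand mean 37.000
SSB = Σnᵢ(x̄ᵢ−x̄)² = 1623.542; SSW = ΣΣ(x−x̄ᵢ)² = 606.458
MSB = 1623.542/3 = 541.1806; MSW = 606.458/31 = 19.5632
F = MSB/MSW = 27.6632
df = (3, 31)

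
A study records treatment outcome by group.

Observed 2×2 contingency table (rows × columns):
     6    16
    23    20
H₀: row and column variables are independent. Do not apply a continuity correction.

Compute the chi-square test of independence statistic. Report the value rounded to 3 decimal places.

test statistic = 4.048

Row totals [22, 43], col totals [29, 36], n=65
χ² = (6−9.82)²/9.82 + (16−12.18)²/12.18 + (23−19.18)²/19.18 + (20−23.82)²/23.82 = 4.0479
df = 1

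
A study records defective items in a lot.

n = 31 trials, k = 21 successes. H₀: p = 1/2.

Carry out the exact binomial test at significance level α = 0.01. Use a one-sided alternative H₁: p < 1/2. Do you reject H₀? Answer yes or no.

reject H₀: no

Exact binomial: n=31, k=21, p₀=1/2=0.5000
P(X≤21) from Σ C(n,i)·p₀^i·(1−p₀)^(n−i)
p-value (one-sided, H₁ less) = 0.98528
At α=0.01: p ≥ α → fail to reject H₀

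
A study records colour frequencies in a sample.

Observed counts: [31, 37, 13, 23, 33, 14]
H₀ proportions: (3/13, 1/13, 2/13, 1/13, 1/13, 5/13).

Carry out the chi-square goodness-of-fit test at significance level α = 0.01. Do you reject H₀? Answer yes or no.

n = 151; E_i = n·p_i = [34.85, 11.62, 23.23, 11.62, 11.62, 58.08]
χ² = (31−34.85)²/34.85 + (37−11.62)²/11.62 + (13−23.23)²/23.23 + (23−11.62)²/11.62 + (33−11.62)²/11.62 + (14−58.08)²/58.08 = 144.3870
df = 5
p-value (upper-tail) = 0.00000
At α=0.01: p < α → reject H₀

reject H₀: yes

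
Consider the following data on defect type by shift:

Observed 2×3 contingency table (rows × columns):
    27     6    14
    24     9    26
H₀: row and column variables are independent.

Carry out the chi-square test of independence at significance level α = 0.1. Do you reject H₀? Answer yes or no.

reject H₀: no

Row totals [47, 59], col totals [51, 15, 40], n=106
χ² = (27−22.61)²/22.61 + (6−6.65)²/6.65 + (14−17.74)²/17.74 + (24−28.39)²/28.39 + (9−8.35)²/8.35 + (26−22.26)²/22.26 = 3.0572
df = 2
p-value (upper-tail) = 0.21684
At α=0.1: p ≥ α → fail to reject H₀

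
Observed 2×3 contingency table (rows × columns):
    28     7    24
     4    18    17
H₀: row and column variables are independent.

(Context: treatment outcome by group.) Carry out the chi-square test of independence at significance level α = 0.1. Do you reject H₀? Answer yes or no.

reject H₀: yes

Row totals [59, 39], col totals [32, 25, 41], n=98
χ² = (28−19.27)²/19.27 + (7−15.05)²/15.05 + (24−24.68)²/24.68 + (4−12.73)²/12.73 + (18−9.95)²/9.95 + (17−16.32)²/16.32 = 20.8207
df = 2
p-value (upper-tail) = 0.00003
At α=0.1: p < α → reject H₀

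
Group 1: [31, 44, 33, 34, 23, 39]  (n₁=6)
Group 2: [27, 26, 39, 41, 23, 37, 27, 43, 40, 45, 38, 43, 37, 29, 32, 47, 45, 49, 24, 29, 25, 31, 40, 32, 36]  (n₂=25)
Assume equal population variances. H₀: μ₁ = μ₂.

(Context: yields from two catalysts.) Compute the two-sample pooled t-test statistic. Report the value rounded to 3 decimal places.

x̄₁=34.000, s₁=7.155, n₁=6
x̄₂=35.400, s₂=7.810, n₂=25
s_p² = [5·7.155² + 24·7.810²]/29 = 59.3103
SE = √(s_p²·(1/6+1/25)) = 3.5011
t = (34.000−35.400)/3.5011 = -0.3999
df = 29

test statistic = -0.400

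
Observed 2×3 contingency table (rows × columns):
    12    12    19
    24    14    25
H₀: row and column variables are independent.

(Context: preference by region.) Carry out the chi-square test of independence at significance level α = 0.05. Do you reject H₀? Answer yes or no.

reject H₀: no

Row totals [43, 63], col totals [36, 26, 44], n=106
χ² = (12−14.60)²/14.60 + (12−10.55)²/10.55 + (19−17.85)²/17.85 + (24−21.40)²/21.40 + (14−15.45)²/15.45 + (25−26.15)²/26.15 = 1.2427
df = 2
p-value (upper-tail) = 0.53722
At α=0.05: p ≥ α → fail to reject H₀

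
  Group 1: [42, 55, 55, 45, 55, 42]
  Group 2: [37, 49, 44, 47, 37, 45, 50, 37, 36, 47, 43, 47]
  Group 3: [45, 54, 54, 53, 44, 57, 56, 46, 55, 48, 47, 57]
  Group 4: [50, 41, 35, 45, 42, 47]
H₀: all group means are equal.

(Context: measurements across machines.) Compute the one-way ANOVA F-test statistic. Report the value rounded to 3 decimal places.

test statistic = 5.766

Group means [49.00, 43.25, 51.33, 43.33], grand mean 46.917
SSB = Σnᵢ(x̄ᵢ−x̄)² = 498.500; SSW = ΣΣ(x−x̄ᵢ)² = 922.250
MSB = 498.500/3 = 166.1667; MSW = 922.250/32 = 28.8203
F = MSB/MSW = 5.7656
df = (3, 32)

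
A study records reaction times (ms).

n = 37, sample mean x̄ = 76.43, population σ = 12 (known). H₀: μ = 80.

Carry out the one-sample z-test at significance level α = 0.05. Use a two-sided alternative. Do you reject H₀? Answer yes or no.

SE = σ/√n = 12/√37 = 1.9728
z = (x̄−μ₀)/SE = (76.43−80)/1.9728 = -1.8096
p-value (two-sided) = 0.07035
At α=0.05: p ≥ α → fail to reject H₀

reject H₀: no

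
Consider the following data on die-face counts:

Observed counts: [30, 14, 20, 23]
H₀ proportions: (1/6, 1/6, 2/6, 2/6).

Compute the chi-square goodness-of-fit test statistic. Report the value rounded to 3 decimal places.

n = 87; E_i = n·p_i = [14.50, 14.50, 29.00, 29.00]
χ² = (30−14.50)²/14.50 + (14−14.50)²/14.50 + (20−29.00)²/29.00 + (23−29.00)²/29.00 = 20.6207
df = 3

test statistic = 20.621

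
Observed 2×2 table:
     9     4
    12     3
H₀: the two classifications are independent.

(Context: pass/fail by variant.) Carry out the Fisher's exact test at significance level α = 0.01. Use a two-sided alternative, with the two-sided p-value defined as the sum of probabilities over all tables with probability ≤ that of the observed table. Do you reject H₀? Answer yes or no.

Margins: r₁=13, r₂=15, c₁=21, c₂=7, n=28
p_obs = C(13,9)·C(15,12)/C(28,21); sum pmf over tables with pmf ≤ p_obs
p-value (two-sided) = 0.67029
At α=0.01: p ≥ α → fail to reject H₀

reject H₀: no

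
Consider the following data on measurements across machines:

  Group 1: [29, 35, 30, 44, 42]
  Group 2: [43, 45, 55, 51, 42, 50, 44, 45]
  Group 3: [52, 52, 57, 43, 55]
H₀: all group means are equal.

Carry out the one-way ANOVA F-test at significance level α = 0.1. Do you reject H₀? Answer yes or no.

reject H₀: yes

Group means [36.00, 46.88, 51.80], grand mean 45.222
SSB = Σnᵢ(x̄ᵢ−x̄)² = 663.436; SSW = ΣΣ(x−x̄ᵢ)² = 447.675
MSB = 663.436/2 = 331.7181; MSW = 447.675/15 = 29.8450
F = MSB/MSW = 11.1147
df = (2, 15)
p-value (upper-tail) = 0.00109
At α=0.1: p < α → reject H₀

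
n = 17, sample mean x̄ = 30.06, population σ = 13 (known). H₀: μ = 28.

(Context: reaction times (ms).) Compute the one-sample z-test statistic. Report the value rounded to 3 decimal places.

test statistic = 0.653

SE = σ/√n = 13/√17 = 3.1530
z = (x̄−μ₀)/SE = (30.06−28)/3.1530 = 0.6534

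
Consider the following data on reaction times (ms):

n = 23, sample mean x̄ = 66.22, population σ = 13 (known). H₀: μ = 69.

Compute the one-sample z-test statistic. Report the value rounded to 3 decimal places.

SE = σ/√n = 13/√23 = 2.7107
z = (x̄−μ₀)/SE = (66.22−69)/2.7107 = -1.0256

test statistic = -1.026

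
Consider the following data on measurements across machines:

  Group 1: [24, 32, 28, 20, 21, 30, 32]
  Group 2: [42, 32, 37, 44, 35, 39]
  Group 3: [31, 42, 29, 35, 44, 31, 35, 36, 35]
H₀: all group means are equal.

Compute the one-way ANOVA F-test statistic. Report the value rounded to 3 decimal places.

test statistic = 10.187

Group means [26.71, 38.17, 35.33], grand mean 33.364
SSB = Σnᵢ(x̄ᵢ−x̄)² = 482.829; SSW = ΣΣ(x−x̄ᵢ)² = 450.262
MSB = 482.829/2 = 241.4145; MSW = 450.262/19 = 23.6980
F = MSB/MSW = 10.1871
df = (2, 19)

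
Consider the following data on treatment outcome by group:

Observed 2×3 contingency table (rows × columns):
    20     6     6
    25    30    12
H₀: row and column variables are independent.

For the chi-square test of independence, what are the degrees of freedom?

degrees of freedom = 2

df = (r−1)(c−1) = (2−1)·(3−1) = 2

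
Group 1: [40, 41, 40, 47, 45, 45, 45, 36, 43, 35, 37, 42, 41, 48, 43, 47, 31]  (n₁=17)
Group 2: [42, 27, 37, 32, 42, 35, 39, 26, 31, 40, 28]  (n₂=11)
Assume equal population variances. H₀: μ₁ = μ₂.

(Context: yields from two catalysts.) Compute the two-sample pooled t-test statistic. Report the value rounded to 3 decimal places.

test statistic = 3.496

x̄₁=41.529, s₁=4.692, n₁=17
x̄₂=34.455, s₂=5.989, n₂=11
s_p² = [16·4.692² + 10·5.989²]/26 = 27.3447
SE = √(s_p²·(1/17+1/11)) = 2.0235
t = (41.529−34.455)/2.0235 = 3.4964
df = 26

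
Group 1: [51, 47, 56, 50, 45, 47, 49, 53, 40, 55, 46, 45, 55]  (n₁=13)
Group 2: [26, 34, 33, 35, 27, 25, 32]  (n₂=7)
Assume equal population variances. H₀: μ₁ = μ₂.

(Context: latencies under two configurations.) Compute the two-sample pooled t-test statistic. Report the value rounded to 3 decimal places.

test statistic = 8.816

x̄₁=49.154, s₁=4.758, n₁=13
x̄₂=30.286, s₂=4.152, n₂=7
s_p² = [12·4.758² + 6·4.152²]/18 = 20.8400
SE = √(s_p²·(1/13+1/7)) = 2.1401
t = (49.154−30.286)/2.1401 = 8.8163
df = 18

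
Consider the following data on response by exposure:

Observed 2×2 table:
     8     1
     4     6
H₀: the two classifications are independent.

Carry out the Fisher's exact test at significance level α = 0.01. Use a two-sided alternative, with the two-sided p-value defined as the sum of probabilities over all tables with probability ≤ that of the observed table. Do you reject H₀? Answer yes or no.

reject H₀: no

Margins: r₁=9, r₂=10, c₁=12, c₂=7, n=19
p_obs = C(9,8)·C(10,4)/C(19,12); sum pmf over tables with pmf ≤ p_obs
p-value (two-sided) = 0.05728
At α=0.01: p ≥ α → fail to reject H₀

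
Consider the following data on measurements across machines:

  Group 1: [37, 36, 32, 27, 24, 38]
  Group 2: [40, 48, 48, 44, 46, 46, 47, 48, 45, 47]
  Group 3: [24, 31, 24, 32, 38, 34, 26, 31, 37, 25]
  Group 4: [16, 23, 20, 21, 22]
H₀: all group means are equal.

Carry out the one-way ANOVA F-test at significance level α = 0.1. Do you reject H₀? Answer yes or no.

reject H₀: yes

Group means [32.33, 45.90, 30.20, 20.40], grand mean 34.097
SSB = Σnᵢ(x̄ᵢ−x̄)² = 2501.676; SSW = ΣΣ(x−x̄ᵢ)² = 497.033
MSB = 2501.676/3 = 833.8921; MSW = 497.033/27 = 18.4086
F = MSB/MSW = 45.2989
df = (3, 27)
p-value (upper-tail) = 0.00000
At α=0.1: p < α → reject H₀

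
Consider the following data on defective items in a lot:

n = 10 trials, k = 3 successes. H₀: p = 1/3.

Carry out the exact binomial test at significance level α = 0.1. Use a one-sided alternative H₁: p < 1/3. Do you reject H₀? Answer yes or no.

reject H₀: no

Exact binomial: n=10, k=3, p₀=1/3=0.3333
P(X≤3) from Σ C(n,i)·p₀^i·(1−p₀)^(n−i)
p-value (one-sided, H₁ less) = 0.55926
At α=0.1: p ≥ α → fail to reject H₀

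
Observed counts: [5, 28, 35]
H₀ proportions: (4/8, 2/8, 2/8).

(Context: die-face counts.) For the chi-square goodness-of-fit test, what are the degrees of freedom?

df = k − 1 = 3 − 1 = 2

degrees of freedom = 2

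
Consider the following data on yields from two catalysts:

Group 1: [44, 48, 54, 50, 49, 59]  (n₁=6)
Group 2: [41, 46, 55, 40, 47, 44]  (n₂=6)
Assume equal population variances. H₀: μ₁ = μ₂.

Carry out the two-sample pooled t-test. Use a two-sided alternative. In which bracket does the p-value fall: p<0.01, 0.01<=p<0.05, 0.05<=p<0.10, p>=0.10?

p-value bracket: p>=0.10

x̄₁=50.667, s₁=5.203, n₁=6
x̄₂=45.500, s₂=5.394, n₂=6
s_p² = [5·5.203² + 5·5.394²]/10 = 28.0833
SE = √(s_p²·(1/6+1/6)) = 3.0596
t = (50.667−45.500)/3.0596 = 1.6887
df = 10
p-value (two-sided) = 0.12217
→ bracket: p>=0.10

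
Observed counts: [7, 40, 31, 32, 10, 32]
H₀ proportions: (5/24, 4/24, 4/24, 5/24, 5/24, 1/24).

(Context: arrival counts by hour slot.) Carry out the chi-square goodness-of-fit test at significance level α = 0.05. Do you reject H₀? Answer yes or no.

n = 152; E_i = n·p_i = [31.67, 25.33, 25.33, 31.67, 31.67, 6.33]
χ² = (7−31.67)²/31.67 + (40−25.33)²/25.33 + (31−25.33)²/25.33 + (32−31.67)²/31.67 + (10−31.67)²/31.67 + (32−6.33)²/6.33 = 147.8184
df = 5
p-value (upper-tail) = 0.00000
At α=0.05: p < α → reject H₀

reject H₀: yes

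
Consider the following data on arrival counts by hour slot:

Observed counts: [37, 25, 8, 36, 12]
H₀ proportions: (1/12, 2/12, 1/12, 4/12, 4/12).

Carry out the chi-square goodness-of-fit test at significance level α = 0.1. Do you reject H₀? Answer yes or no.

reject H₀: yes

n = 118; E_i = n·p_i = [9.83, 19.67, 9.83, 39.33, 39.33]
χ² = (37−9.83)²/9.83 + (25−19.67)²/19.67 + (8−9.83)²/9.83 + (36−39.33)²/39.33 + (12−39.33)²/39.33 = 96.1186
df = 4
p-value (upper-tail) = 0.00000
At α=0.1: p < α → reject H₀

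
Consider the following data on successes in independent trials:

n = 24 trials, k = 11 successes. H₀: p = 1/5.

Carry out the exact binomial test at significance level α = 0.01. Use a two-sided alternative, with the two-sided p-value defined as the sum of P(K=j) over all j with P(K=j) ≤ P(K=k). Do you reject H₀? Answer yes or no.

reject H₀: yes

Exact binomial: n=24, k=11, p₀=1/5=0.2000
P(X=j) = C(n,j)·p₀^j·(1−p₀)^(n−j); p = Σ P(X=j) over j with P(X=j) ≤ P(X=11)
p-value (two-sided) = 0.00379
At α=0.01: p < α → reject H₀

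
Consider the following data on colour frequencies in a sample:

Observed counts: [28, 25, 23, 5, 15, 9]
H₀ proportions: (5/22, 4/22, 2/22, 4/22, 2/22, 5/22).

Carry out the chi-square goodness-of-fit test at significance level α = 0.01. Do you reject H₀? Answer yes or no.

n = 105; E_i = n·p_i = [23.86, 19.09, 9.55, 19.09, 9.55, 23.86]
χ² = (28−23.86)²/23.86 + (25−19.09)²/19.09 + (23−9.55)²/9.55 + (5−19.09)²/19.09 + (15−9.55)²/9.55 + (9−23.86)²/23.86 = 44.2857
df = 5
p-value (upper-tail) = 0.00000
At α=0.01: p < α → reject H₀

reject H₀: yes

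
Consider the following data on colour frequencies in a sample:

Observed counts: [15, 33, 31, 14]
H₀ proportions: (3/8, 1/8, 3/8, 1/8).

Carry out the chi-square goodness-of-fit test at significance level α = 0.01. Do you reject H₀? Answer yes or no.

n = 93; E_i = n·p_i = [34.88, 11.62, 34.88, 11.62]
χ² = (15−34.88)²/34.88 + (33−11.62)²/11.62 + (31−34.88)²/34.88 + (14−11.62)²/11.62 = 51.5448
df = 3
p-value (upper-tail) = 0.00000
At α=0.01: p < α → reject H₀

reject H₀: yes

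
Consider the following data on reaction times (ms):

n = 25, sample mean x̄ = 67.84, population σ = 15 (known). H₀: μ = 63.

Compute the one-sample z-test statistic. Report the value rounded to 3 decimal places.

SE = σ/√n = 15/√25 = 3.0000
z = (x̄−μ₀)/SE = (67.84−63)/3.0000 = 1.6133

test statistic = 1.613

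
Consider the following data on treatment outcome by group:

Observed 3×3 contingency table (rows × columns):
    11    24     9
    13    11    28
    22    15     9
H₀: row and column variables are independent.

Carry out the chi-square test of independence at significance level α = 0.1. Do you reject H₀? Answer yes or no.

Row totals [44, 52, 46], col totals [46, 50, 46], n=142
χ² = (11−14.25)²/14.25 + (24−15.49)²/15.49 + (9−14.25)²/14.25 + (13−16.85)²/16.85 + (11−18.31)²/18.31 + (28−16.85)²/16.85 + (22−14.90)²/14.90 + (15−16.20)²/16.20 + (9−14.90)²/14.90 = 24.3402
df = 4
p-value (upper-tail) = 0.00007
At α=0.1: p < α → reject H₀

reject H₀: yes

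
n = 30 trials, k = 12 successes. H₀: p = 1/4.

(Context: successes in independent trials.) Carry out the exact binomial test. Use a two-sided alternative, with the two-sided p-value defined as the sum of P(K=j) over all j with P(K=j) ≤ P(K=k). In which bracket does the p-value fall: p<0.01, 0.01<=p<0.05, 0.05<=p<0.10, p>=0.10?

p-value bracket: 0.05<=p<0.10

Exact binomial: n=30, k=12, p₀=1/4=0.2500
P(X=j) = C(n,j)·p₀^j·(1−p₀)^(n−j); p = Σ P(X=j) over j with P(X=j) ≤ P(X=12)
p-value (two-sided) = 0.08811
→ bracket: 0.05<=p<0.10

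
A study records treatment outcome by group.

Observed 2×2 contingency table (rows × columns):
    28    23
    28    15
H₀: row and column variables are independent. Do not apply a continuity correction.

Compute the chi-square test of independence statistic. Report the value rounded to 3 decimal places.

Row totals [51, 43], col totals [56, 38], n=94
χ² = (28−30.38)²/30.38 + (23−20.62)²/20.62 + (28−25.62)²/25.62 + (15−17.38)²/17.38 = 1.0107
df = 1

test statistic = 1.011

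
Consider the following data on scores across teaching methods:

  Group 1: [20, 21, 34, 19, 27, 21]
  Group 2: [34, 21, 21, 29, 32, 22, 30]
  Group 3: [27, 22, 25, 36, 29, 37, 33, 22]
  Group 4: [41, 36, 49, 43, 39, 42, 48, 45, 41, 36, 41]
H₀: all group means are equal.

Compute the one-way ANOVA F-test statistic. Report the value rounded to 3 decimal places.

test statistic = 21.016

Group means [23.67, 27.00, 28.88, 41.91], grand mean 31.969
SSB = Σnᵢ(x̄ᵢ−x̄)² = 1749.851; SSW = ΣΣ(x−x̄ᵢ)² = 777.117
MSB = 1749.851/3 = 583.2838; MSW = 777.117/28 = 27.7542
F = MSB/MSW = 21.0161
df = (3, 28)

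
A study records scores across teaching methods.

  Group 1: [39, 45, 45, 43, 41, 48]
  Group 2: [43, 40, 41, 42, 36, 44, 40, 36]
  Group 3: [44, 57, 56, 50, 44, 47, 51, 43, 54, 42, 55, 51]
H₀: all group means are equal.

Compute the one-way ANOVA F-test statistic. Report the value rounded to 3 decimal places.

Group means [43.50, 40.25, 49.50], grand mean 45.269
SSB = Σnᵢ(x̄ᵢ−x̄)² = 435.115; SSW = ΣΣ(x−x̄ᵢ)² = 432.000
MSB = 435.115/2 = 217.5577; MSW = 432.000/23 = 18.7826
F = MSB/MSW = 11.5829
df = (2, 23)

test statistic = 11.583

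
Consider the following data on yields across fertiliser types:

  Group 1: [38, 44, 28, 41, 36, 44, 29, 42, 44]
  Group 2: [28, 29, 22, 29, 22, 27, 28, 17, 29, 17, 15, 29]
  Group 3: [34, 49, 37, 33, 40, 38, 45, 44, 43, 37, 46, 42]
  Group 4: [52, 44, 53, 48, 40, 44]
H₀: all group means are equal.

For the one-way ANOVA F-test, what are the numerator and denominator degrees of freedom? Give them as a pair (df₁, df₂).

degrees of freedom = [3, 35]

k = 4 groups, N = 39 total
df = (k−1, N−k) = (4−1, 39−4) = (3, 35)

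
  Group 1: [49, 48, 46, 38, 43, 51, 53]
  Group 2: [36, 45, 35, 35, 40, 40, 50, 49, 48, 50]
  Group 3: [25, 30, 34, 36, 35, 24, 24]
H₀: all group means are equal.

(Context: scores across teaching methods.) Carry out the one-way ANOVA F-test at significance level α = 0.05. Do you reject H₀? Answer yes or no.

reject H₀: yes

Group means [46.86, 42.80, 29.71], grand mean 40.167
SSB = Σnᵢ(x̄ᵢ−x̄)² = 1147.448; SSW = ΣΣ(x−x̄ᵢ)² = 685.886
MSB = 1147.448/2 = 573.7238; MSW = 685.886/21 = 32.6612
F = MSB/MSW = 17.5659
df = (2, 21)
p-value (upper-tail) = 0.00003
At α=0.05: p < α → reject H₀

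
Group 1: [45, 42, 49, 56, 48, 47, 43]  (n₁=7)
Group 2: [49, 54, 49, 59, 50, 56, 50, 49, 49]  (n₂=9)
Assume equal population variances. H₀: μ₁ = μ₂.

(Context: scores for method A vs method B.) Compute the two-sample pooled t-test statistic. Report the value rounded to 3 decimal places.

x̄₁=47.143, s₁=4.670, n₁=7
x̄₂=51.667, s₂=3.742, n₂=9
s_p² = [6·4.670² + 8·3.742²]/14 = 17.3469
SE = √(s_p²·(1/7+1/9)) = 2.0989
t = (47.143−51.667)/2.0989 = -2.1553
df = 14

test statistic = -2.155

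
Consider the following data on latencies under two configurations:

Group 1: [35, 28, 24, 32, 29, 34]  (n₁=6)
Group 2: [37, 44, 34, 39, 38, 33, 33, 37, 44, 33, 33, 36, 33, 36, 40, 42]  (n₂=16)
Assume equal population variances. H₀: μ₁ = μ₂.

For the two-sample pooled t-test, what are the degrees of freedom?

df = n₁ + n₂ − 2 = 6 + 16 − 2 = 20

degrees of freedom = 20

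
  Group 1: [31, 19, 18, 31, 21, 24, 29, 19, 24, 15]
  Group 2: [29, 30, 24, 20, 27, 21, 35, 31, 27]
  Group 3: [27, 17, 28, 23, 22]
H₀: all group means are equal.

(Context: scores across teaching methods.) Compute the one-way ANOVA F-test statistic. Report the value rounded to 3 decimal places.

Group means [23.10, 27.11, 23.40], grand mean 24.667
SSB = Σnᵢ(x̄ᵢ−x̄)² = 86.344; SSW = ΣΣ(x−x̄ᵢ)² = 554.989
MSB = 86.344/2 = 43.1722; MSW = 554.989/21 = 26.4280
F = MSB/MSW = 1.6336
df = (2, 21)

test statistic = 1.634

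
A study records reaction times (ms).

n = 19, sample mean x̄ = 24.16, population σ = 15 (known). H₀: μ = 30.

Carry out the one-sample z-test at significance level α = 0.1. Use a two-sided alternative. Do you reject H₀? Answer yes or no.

SE = σ/√n = 15/√19 = 3.4412
z = (x̄−μ₀)/SE = (24.16−30)/3.4412 = -1.6971
p-value (two-sided) = 0.08968
At α=0.1: p < α → reject H₀

reject H₀: yes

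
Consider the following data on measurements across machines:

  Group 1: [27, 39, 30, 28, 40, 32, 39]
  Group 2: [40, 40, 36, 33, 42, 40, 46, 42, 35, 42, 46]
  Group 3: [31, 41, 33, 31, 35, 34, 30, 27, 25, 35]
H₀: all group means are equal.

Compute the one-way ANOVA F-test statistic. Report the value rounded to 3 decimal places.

test statistic = 8.574

Group means [33.57, 40.18, 32.20], grand mean 35.679
SSB = Σnᵢ(x̄ᵢ−x̄)² = 375.156; SSW = ΣΣ(x−x̄ᵢ)² = 546.951
MSB = 375.156/2 = 187.5782; MSW = 546.951/25 = 21.8780
F = MSB/MSW = 8.5738
df = (2, 25)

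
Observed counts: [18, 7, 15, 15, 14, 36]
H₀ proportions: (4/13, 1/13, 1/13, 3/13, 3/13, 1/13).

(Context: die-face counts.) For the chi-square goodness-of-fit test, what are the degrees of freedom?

degrees of freedom = 5

df = k − 1 = 6 − 1 = 5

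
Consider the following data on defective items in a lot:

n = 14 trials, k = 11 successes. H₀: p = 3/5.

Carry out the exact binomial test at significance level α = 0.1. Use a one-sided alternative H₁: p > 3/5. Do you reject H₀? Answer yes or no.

Exact binomial: n=14, k=11, p₀=3/5=0.6000
P(X≥11) from Σ C(n,i)·p₀^i·(1−p₀)^(n−i)
p-value (one-sided, H₁ greater) = 0.12431
At α=0.1: p ≥ α → fail to reject H₀

reject H₀: no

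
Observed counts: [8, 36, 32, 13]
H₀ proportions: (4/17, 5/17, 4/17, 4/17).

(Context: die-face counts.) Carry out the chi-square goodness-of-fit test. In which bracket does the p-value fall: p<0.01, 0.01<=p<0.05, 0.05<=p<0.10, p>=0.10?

n = 89; E_i = n·p_i = [20.94, 26.18, 20.94, 20.94]
χ² = (8−20.94)²/20.94 + (36−26.18)²/26.18 + (32−20.94)²/20.94 + (13−20.94)²/20.94 = 20.5354
df = 3
p-value (upper-tail) = 0.00013
→ bracket: p<0.01

p-value bracket: p<0.01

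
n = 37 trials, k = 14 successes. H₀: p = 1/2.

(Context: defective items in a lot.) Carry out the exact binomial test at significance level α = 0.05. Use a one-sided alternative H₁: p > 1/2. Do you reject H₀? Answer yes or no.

reject H₀: no

Exact binomial: n=37, k=14, p₀=1/2=0.5000
P(X≥14) from Σ C(n,i)·p₀^i·(1−p₀)^(n−i)
p-value (one-sided, H₁ greater) = 0.95056
At α=0.05: p ≥ α → fail to reject H₀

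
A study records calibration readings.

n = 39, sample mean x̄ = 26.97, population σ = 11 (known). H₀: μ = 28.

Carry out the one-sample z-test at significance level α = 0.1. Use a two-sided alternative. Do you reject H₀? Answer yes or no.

SE = σ/√n = 11/√39 = 1.7614
z = (x̄−μ₀)/SE = (26.97−28)/1.7614 = -0.5848
p-value (two-sided) = 0.55871
At α=0.1: p ≥ α → fail to reject H₀

reject H₀: no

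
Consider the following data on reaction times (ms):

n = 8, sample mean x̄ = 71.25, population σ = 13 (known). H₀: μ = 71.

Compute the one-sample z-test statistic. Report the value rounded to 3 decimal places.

SE = σ/√n = 13/√8 = 4.5962
z = (x̄−μ₀)/SE = (71.25−71)/4.5962 = 0.0544

test statistic = 0.054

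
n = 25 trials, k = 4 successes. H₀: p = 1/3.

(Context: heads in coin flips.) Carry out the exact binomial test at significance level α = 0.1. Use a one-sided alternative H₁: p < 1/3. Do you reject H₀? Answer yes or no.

reject H₀: yes

Exact binomial: n=25, k=4, p₀=1/3=0.3333
P(X≤4) from Σ C(n,i)·p₀^i·(1−p₀)^(n−i)
p-value (one-sided, H₁ less) = 0.04620
At α=0.1: p < α → reject H₀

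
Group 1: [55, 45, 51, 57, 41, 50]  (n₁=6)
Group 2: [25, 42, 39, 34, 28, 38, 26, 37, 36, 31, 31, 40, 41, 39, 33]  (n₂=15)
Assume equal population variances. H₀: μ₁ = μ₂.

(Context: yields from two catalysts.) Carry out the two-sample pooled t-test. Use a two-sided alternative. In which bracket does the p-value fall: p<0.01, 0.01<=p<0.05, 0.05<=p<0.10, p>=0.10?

x̄₁=49.833, s₁=6.014, n₁=6
x̄₂=34.667, s₂=5.486, n₂=15
s_p² = [5·6.014² + 14·5.486²]/19 = 31.6930
SE = √(s_p²·(1/6+1/15)) = 2.7194
t = (49.833−34.667)/2.7194 = 5.5773
df = 19
p-value (two-sided) = 0.00002
→ bracket: p<0.01

p-value bracket: p<0.01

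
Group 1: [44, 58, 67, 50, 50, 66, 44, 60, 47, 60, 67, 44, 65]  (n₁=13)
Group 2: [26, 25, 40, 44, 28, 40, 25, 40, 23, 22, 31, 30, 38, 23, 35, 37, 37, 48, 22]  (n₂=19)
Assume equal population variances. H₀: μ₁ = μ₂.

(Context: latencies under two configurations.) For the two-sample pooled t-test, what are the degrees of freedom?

degrees of freedom = 30

df = n₁ + n₂ − 2 = 13 + 19 − 2 = 30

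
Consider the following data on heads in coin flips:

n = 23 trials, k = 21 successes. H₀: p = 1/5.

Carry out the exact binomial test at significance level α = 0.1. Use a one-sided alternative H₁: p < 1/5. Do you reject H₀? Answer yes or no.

reject H₀: no

Exact binomial: n=23, k=21, p₀=1/5=0.2000
P(X≤21) from Σ C(n,i)·p₀^i·(1−p₀)^(n−i)
p-value (one-sided, H₁ less) = 1.00000
At α=0.1: p ≥ α → fail to reject H₀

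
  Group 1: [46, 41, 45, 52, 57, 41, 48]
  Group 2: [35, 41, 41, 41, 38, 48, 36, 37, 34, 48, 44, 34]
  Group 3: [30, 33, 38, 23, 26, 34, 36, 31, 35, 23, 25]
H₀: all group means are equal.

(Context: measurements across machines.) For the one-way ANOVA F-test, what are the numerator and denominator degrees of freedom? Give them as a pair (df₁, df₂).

k = 3 groups, N = 30 total
df = (k−1, N−k) = (3−1, 30−3) = (2, 27)

degrees of freedom = [2, 27]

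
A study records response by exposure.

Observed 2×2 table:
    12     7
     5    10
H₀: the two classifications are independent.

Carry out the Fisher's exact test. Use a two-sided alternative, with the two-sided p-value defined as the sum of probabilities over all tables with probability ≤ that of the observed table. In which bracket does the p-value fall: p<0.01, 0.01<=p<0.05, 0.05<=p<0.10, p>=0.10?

Margins: r₁=19, r₂=15, c₁=17, c₂=17, n=34
p_obs = C(19,12)·C(15,5)/C(34,17); sum pmf over tables with pmf ≤ p_obs
p-value (two-sided) = 0.16632
→ bracket: p>=0.10

p-value bracket: p>=0.10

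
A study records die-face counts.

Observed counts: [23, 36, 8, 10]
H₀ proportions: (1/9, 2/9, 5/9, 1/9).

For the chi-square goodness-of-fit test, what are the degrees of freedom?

df = k − 1 = 4 − 1 = 3

degrees of freedom = 3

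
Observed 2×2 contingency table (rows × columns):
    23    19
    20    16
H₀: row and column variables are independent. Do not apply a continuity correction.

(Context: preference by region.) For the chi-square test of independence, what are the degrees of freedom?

degrees of freedom = 1

df = (r−1)(c−1) = (2−1)·(2−1) = 1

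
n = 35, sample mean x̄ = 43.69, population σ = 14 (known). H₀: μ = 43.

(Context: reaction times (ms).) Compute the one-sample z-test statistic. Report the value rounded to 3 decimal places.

test statistic = 0.292

SE = σ/√n = 14/√35 = 2.3664
z = (x̄−μ₀)/SE = (43.69−43)/2.3664 = 0.2916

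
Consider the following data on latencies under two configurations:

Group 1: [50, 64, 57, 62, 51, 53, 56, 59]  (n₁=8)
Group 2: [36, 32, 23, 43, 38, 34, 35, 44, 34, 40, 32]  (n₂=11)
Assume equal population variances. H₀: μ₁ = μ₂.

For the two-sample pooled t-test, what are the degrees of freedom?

degrees of freedom = 17

df = n₁ + n₂ − 2 = 8 + 11 − 2 = 17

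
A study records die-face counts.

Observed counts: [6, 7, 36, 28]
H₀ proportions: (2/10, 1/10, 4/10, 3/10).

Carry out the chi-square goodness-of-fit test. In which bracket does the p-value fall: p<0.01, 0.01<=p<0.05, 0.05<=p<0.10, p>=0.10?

p-value bracket: 0.05<=p<0.10

n = 77; E_i = n·p_i = [15.40, 7.70, 30.80, 23.10]
χ² = (6−15.40)²/15.40 + (7−7.70)²/7.70 + (36−30.80)²/30.80 + (28−23.10)²/23.10 = 7.7186
df = 3
p-value (upper-tail) = 0.05220
→ bracket: 0.05<=p<0.10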